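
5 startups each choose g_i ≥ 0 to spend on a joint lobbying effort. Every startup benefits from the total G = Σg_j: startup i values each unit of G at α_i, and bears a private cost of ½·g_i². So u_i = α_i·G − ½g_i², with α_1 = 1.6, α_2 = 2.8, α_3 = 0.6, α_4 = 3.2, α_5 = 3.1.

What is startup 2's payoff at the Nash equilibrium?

27.72

Startup i's FOC: ∂u_i/∂g_i = α_i − g_i = 0, so g_i* = α_i.
NE contributions = (1.6, 2.8, 0.6, 3.2, 3.1); G = 11.3.
u_2 = α_2·G − ½·(g_2)² = 2.8·11.3 − ½·2.8² = 27.72.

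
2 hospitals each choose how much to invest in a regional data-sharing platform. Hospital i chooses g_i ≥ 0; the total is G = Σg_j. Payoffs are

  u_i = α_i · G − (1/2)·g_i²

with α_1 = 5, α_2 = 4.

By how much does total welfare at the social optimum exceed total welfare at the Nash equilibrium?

20.5

Hospital i's FOC: ∂u_i/∂g_i = α_i − g_i = 0, so g_i* = α_i.
NE contributions = (5, 4); G = 9.
W^NE = (Σα)·G − ½Σα_i² = 9² − ½·41 = 60.5.
Planner sets g_i = Σα_j = 9 for every i, so G^SO = 2·9 = 18.
W^SO = (Σα)·G^SO − ½·2·(Σα)² = (2/2)·9² = 81.
Deadweight loss = W^SO − W^NE = 20.5.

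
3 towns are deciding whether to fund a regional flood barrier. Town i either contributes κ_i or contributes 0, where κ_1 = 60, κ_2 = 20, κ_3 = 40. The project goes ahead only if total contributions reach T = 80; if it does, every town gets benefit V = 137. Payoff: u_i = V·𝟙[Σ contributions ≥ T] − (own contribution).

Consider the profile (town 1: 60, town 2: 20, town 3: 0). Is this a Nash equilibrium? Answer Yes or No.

Total = 80 ≥ 80: provided.
Town 1 (pledges 60, payoff 77): dropping to 0 → total 20, payoff 0. No gain.
Town 2 (pledges 20, payoff 117): dropping to 0 → total 60, payoff 0. No gain.
Town 3 (pledges 0, payoff 137): pledging 40 → total 120, payoff 97. No gain.

Yes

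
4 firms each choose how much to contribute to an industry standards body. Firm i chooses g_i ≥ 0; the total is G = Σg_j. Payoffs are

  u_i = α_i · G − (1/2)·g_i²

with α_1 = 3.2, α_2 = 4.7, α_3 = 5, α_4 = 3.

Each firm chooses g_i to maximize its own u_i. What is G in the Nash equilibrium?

15.9

Firm i's FOC: ∂u_i/∂g_i = α_i − g_i = 0, so g_i* = α_i.
NE contributions = (3.2, 4.7, 5, 3); G = 15.9.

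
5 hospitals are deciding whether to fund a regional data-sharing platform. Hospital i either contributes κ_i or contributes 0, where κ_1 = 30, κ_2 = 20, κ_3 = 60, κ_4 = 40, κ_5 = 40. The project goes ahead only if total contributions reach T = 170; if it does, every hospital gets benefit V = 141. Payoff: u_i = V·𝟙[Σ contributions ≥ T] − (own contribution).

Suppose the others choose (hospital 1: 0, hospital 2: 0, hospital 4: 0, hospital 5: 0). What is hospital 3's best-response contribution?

Others' total = 0. Even contributing 60 gives 60 < 170: no benefit either way.
Best response: 0.

0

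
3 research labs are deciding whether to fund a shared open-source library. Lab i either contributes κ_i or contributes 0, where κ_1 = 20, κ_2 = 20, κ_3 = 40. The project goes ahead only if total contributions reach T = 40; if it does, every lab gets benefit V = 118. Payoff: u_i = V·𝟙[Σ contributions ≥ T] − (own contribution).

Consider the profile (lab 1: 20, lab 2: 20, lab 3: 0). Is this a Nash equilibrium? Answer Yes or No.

Yes

Total = 40 ≥ 40: provided.
Lab 1 (pledges 20, payoff 98): dropping to 0 → total 20, payoff 0. No gain.
Lab 2 (pledges 20, payoff 98): dropping to 0 → total 20, payoff 0. No gain.
Lab 3 (pledges 0, payoff 118): pledging 40 → total 80, payoff 78. No gain.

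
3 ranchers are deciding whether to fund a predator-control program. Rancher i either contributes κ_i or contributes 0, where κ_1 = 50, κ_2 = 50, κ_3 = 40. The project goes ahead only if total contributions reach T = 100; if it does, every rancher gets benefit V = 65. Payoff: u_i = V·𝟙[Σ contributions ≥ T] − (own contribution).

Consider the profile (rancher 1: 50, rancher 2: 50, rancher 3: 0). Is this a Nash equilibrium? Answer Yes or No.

Yes

Total = 100 ≥ 100: provided.
Rancher 1 (pledges 50, payoff 15): dropping to 0 → total 50, payoff 0. No gain.
Rancher 2 (pledges 50, payoff 15): dropping to 0 → total 50, payoff 0. No gain.
Rancher 3 (pledges 0, payoff 65): pledging 40 → total 140, payoff 25. No gain.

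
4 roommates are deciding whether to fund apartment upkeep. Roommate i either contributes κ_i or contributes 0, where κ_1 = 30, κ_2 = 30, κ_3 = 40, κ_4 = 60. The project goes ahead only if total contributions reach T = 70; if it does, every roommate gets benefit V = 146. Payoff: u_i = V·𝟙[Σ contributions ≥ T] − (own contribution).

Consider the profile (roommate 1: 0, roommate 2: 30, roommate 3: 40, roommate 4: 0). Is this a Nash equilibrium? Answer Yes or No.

Yes

Total = 70 ≥ 70: provided.
Roommate 1 (pledges 0, payoff 146): pledging 30 → total 100, payoff 116. No gain.
Roommate 2 (pledges 30, payoff 116): dropping to 0 → total 40, payoff 0. No gain.
Roommate 3 (pledges 40, payoff 106): dropping to 0 → total 30, payoff 0. No gain.
Roommate 4 (pledges 0, payoff 146): pledging 60 → total 130, payoff 86. No gain.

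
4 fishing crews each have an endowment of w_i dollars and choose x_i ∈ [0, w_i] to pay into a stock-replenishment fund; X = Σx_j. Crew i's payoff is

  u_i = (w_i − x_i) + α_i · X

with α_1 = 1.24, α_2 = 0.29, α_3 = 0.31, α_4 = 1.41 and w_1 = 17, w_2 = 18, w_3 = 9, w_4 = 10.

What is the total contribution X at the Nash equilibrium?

27

∂u_i/∂x_i = α_i − 1, so crew i contributes w_i if α_i > 1, else 0.
α_i > 1 for i ∈ {1, 4}; NE contributions (17, 0, 0, 10), X = 27.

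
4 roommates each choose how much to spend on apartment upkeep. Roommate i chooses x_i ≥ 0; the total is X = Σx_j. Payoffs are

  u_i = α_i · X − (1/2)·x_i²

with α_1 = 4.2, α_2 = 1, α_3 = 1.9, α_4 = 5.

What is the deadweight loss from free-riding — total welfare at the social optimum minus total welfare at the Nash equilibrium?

170.035

Roommate i's FOC: ∂u_i/∂x_i = α_i − x_i = 0, so x_i* = α_i.
NE contributions = (4.2, 1, 1.9, 5); X = 12.1.
W^NE = (Σα)·X − ½Σα_i² = 12.1² − ½·47.25 = 122.785.
Planner sets x_i = Σα_j = 12.1 for every i, so X^SO = 4·12.1 = 48.4.
W^SO = (Σα)·X^SO − ½·4·(Σα)² = (4/2)·12.1² = 292.82.
Deadweight loss = W^SO − W^NE = 170.035.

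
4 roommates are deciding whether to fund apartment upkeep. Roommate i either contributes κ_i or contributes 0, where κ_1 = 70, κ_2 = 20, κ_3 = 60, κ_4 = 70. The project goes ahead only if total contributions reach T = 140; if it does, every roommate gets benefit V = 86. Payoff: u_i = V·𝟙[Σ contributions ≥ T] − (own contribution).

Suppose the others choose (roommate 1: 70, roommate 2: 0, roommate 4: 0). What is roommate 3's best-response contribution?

0

Others' total = 70. Even contributing 60 gives 130 < 140: no benefit either way.
Best response: 0.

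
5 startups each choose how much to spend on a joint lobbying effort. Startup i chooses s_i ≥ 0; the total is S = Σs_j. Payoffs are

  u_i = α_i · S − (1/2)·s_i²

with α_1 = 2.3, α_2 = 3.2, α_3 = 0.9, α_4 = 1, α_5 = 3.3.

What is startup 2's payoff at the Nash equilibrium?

29.12

Startup i's FOC: ∂u_i/∂s_i = α_i − s_i = 0, so s_i* = α_i.
NE contributions = (2.3, 3.2, 0.9, 1, 3.3); S = 10.7.
u_2 = α_2·S − ½·(s_2)² = 3.2·10.7 − ½·3.2² = 29.12.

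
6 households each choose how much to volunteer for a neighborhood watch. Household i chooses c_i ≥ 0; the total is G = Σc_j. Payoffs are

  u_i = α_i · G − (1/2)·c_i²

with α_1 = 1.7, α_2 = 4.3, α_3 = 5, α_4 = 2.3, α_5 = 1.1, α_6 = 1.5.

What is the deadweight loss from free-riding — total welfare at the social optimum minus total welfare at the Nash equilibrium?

Household i's FOC: ∂u_i/∂c_i = α_i − c_i = 0, so c_i* = α_i.
NE contributions = (1.7, 4.3, 5, 2.3, 1.1, 1.5); G = 15.9.
W^NE = (Σα)·G − ½Σα_i² = 15.9² − ½·55.13 = 225.245.
Planner sets c_i = Σα_j = 15.9 for every i, so G^SO = 6·15.9 = 95.4.
W^SO = (Σα)·G^SO − ½·6·(Σα)² = (6/2)·15.9² = 758.43.
Deadweight loss = W^SO − W^NE = 533.185.

533.185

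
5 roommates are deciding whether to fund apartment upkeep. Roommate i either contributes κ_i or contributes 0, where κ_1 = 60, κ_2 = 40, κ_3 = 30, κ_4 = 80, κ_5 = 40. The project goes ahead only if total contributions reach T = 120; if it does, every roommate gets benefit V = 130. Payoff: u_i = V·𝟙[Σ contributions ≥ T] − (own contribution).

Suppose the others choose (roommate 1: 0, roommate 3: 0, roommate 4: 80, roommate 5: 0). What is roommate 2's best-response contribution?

40

Others' total = 80. Contributing 40 brings total to 120 ≥ 120: gain V − κ_2 = 90.
Best response: 40.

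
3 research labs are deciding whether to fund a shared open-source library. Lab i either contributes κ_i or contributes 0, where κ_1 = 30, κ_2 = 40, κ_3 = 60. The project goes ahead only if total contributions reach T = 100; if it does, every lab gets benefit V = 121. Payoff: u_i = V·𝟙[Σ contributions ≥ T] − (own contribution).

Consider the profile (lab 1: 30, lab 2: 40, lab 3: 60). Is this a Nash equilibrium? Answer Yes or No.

Total = 130 ≥ 100: provided.
Lab 1 (pledges 30, payoff 91): dropping to 0 → total 100, payoff 121. Profitable deviation.

No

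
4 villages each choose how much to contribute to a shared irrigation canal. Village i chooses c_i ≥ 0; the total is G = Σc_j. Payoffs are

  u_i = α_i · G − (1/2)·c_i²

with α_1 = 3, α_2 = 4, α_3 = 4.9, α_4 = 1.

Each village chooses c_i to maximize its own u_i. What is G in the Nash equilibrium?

Village i's FOC: ∂u_i/∂c_i = α_i − c_i = 0, so c_i* = α_i.
NE contributions = (3, 4, 4.9, 1); G = 12.9.

12.9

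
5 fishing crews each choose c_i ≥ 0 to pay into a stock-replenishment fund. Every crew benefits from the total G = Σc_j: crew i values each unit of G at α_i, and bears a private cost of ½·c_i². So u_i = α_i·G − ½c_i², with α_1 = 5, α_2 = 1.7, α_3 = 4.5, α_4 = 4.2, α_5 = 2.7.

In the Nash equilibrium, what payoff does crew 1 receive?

Crew i's FOC: ∂u_i/∂c_i = α_i − c_i = 0, so c_i* = α_i.
NE contributions = (5, 1.7, 4.5, 4.2, 2.7); G = 18.1.
u_1 = α_1·G − ½·(c_1)² = 5·18.1 − ½·5² = 78.

78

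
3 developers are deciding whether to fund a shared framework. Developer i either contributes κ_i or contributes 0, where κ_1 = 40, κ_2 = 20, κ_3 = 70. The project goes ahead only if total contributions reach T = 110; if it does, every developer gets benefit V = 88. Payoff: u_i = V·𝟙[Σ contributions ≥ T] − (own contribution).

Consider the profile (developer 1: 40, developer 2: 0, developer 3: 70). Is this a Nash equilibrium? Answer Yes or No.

Total = 110 ≥ 110: provided.
Developer 1 (pledges 40, payoff 48): dropping to 0 → total 70, payoff 0. No gain.
Developer 2 (pledges 0, payoff 88): pledging 20 → total 130, payoff 68. No gain.
Developer 3 (pledges 70, payoff 18): dropping to 0 → total 40, payoff 0. No gain.

Yes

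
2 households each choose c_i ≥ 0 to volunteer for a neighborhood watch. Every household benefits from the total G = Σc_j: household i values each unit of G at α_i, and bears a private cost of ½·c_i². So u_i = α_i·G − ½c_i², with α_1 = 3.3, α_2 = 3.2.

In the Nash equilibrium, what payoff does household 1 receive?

Household i's FOC: ∂u_i/∂c_i = α_i − c_i = 0, so c_i* = α_i.
NE contributions = (3.3, 3.2); G = 6.5.
u_1 = α_1·G − ½·(c_1)² = 3.3·6.5 − ½·3.3² = 16.005.

16.005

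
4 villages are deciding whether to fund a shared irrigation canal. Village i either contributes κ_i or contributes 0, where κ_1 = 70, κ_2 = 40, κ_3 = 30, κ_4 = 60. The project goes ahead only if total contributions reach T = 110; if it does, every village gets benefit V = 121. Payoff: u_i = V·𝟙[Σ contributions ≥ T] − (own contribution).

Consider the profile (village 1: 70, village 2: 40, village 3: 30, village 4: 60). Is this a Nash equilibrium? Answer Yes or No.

Total = 200 ≥ 110: provided.
Village 1 (pledges 70, payoff 51): dropping to 0 → total 130, payoff 121. Profitable deviation.

No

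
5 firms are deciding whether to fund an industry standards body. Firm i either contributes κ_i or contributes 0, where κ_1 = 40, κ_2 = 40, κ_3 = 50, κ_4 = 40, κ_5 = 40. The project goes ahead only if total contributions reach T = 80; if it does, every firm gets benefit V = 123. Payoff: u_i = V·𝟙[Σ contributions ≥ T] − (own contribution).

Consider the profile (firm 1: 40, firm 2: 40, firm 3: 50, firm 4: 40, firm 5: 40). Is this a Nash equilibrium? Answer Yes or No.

Total = 210 ≥ 80: provided.
Firm 1 (pledges 40, payoff 83): dropping to 0 → total 170, payoff 123. Profitable deviation.

No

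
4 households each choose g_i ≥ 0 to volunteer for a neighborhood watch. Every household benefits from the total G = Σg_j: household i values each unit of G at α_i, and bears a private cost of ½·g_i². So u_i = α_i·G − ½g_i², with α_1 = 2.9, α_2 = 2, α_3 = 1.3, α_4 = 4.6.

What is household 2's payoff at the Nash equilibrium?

19.6

Household i's FOC: ∂u_i/∂g_i = α_i − g_i = 0, so g_i* = α_i.
NE contributions = (2.9, 2, 1.3, 4.6); G = 10.8.
u_2 = α_2·G − ½·(g_2)² = 2·10.8 − ½·2² = 19.6.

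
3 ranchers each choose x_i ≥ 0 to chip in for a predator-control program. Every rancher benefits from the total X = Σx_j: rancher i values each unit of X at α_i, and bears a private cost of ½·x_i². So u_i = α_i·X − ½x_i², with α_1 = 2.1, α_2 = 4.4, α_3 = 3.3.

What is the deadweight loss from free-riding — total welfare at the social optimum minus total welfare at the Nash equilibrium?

Rancher i's FOC: ∂u_i/∂x_i = α_i − x_i = 0, so x_i* = α_i.
NE contributions = (2.1, 4.4, 3.3); X = 9.8.
W^NE = (Σα)·X − ½Σα_i² = 9.8² − ½·34.66 = 78.71.
Planner sets x_i = Σα_j = 9.8 for every i, so X^SO = 3·9.8 = 29.4.
W^SO = (Σα)·X^SO − ½·3·(Σα)² = (3/2)·9.8² = 144.06.
Deadweight loss = W^SO − W^NE = 65.35.

65.35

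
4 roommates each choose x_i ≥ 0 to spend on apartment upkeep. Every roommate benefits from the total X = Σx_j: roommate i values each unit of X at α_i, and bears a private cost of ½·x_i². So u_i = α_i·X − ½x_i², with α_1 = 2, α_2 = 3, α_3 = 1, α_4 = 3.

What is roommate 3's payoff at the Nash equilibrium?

Roommate i's FOC: ∂u_i/∂x_i = α_i − x_i = 0, so x_i* = α_i.
NE contributions = (2, 3, 1, 3); X = 9.
u_3 = α_3·X − ½·(x_3)² = 1·9 − ½·1² = 8.5.

8.5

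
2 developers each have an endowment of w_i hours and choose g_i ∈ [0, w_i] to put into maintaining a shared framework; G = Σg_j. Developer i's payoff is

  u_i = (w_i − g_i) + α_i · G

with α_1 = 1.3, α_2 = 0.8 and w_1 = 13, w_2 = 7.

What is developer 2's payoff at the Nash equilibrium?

∂u_i/∂g_i = α_i − 1, so developer i contributes w_i if α_i > 1, else 0.
α_i > 1 for i ∈ {1}; NE contributions (13, 0), G = 13.
u_2 = (7 − 0) + 0.8·13 = 17.4.

17.4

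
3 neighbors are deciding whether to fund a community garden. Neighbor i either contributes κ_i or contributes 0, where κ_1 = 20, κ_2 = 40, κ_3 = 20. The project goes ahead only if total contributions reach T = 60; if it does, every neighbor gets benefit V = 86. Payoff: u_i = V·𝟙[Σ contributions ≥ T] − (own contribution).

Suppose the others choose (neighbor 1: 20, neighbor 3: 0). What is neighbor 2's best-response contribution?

Others' total = 20. Contributing 40 brings total to 60 ≥ 60: gain V − κ_2 = 46.
Best response: 40.

40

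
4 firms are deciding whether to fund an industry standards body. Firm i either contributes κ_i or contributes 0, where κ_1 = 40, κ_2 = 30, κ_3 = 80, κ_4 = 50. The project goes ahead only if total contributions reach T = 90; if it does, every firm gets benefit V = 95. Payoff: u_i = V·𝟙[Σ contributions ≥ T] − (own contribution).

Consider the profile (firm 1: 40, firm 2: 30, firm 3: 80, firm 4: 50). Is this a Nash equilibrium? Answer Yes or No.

Total = 200 ≥ 90: provided.
Firm 1 (pledges 40, payoff 55): dropping to 0 → total 160, payoff 95. Profitable deviation.

No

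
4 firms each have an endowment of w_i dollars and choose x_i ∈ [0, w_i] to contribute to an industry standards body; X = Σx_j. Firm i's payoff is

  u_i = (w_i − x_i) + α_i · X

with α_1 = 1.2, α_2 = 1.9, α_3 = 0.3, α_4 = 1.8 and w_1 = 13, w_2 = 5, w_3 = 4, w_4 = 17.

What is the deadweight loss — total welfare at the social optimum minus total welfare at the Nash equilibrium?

16.8

∂u_i/∂x_i = α_i − 1, so firm i contributes w_i if α_i > 1, else 0.
α_i > 1 for i ∈ {1, 2, 4}; NE contributions (13, 5, 0, 17), X = 35.
W^NE = Σw_i − X^NE + (Σα_i)·X^NE = 39 + 4.2·35 = 186.
Planner: ∂(Σu_j)/∂x_i = Σα_j − 1 = 4.2 > 0, so everyone contributes w_i; X^SO = 39, W^SO = 39 + 4.2·39 = 202.8.
Deadweight loss = 16.8.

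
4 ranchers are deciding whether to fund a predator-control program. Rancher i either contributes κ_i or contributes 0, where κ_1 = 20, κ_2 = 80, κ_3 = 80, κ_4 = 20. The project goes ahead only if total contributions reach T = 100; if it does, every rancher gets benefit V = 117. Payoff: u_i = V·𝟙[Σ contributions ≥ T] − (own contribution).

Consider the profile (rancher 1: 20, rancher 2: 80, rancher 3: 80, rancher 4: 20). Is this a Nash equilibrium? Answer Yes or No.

No

Total = 200 ≥ 100: provided.
Rancher 1 (pledges 20, payoff 97): dropping to 0 → total 180, payoff 117. Profitable deviation.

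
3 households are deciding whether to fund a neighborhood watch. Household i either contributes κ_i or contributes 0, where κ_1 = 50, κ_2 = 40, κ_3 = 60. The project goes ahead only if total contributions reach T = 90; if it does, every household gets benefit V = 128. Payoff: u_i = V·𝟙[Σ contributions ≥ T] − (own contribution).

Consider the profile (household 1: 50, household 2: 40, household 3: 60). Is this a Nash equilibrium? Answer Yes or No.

Total = 150 ≥ 90: provided.
Household 1 (pledges 50, payoff 78): dropping to 0 → total 100, payoff 128. Profitable deviation.

No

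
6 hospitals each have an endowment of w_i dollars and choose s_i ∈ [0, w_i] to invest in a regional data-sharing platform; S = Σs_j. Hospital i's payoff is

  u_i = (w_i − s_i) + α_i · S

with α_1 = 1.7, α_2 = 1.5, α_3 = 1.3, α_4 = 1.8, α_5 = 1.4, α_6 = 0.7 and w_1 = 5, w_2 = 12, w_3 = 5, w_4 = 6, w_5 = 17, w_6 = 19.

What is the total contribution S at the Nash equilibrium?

∂u_i/∂s_i = α_i − 1, so hospital i contributes w_i if α_i > 1, else 0.
α_i > 1 for i ∈ {1, 2, 3, 4, 5}; NE contributions (5, 12, 5, 6, 17, 0), S = 45.

45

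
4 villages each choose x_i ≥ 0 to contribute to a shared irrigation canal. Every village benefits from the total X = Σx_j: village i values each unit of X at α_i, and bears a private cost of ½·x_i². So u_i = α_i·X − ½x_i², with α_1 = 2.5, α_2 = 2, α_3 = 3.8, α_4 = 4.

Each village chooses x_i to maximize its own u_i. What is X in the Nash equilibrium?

12.3

Village i's FOC: ∂u_i/∂x_i = α_i − x_i = 0, so x_i* = α_i.
NE contributions = (2.5, 2, 3.8, 4); X = 12.3.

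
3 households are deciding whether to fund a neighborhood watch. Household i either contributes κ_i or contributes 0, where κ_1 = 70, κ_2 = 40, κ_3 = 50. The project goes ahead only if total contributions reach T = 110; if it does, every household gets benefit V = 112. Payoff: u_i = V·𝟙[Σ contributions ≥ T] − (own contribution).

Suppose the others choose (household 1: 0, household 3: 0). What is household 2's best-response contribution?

Others' total = 0. Even contributing 40 gives 40 < 110: no benefit either way.
Best response: 0.

0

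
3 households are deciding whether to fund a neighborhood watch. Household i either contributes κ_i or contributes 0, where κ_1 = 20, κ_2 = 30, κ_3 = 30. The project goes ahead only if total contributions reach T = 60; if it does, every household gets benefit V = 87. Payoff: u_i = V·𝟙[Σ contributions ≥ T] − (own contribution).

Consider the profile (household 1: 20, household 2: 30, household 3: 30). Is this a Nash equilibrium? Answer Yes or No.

No

Total = 80 ≥ 60: provided.
Household 1 (pledges 20, payoff 67): dropping to 0 → total 60, payoff 87. Profitable deviation.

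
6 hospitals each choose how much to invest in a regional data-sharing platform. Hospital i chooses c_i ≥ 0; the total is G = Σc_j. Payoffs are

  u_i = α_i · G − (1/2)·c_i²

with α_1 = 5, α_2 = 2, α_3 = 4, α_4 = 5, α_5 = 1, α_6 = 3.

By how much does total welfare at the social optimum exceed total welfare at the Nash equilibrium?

840

Hospital i's FOC: ∂u_i/∂c_i = α_i − c_i = 0, so c_i* = α_i.
NE contributions = (5, 2, 4, 5, 1, 3); G = 20.
W^NE = (Σα)·G − ½Σα_i² = 20² − ½·80 = 360.
Planner sets c_i = Σα_j = 20 for every i, so G^SO = 6·20 = 120.
W^SO = (Σα)·G^SO − ½·6·(Σα)² = (6/2)·20² = 1200.
Deadweight loss = W^SO − W^NE = 840.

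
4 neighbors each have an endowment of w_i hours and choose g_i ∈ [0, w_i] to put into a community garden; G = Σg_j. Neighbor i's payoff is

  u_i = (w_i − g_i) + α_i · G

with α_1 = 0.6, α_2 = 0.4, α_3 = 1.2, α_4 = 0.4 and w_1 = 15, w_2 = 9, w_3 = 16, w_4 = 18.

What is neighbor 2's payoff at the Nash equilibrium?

∂u_i/∂g_i = α_i − 1, so neighbor i contributes w_i if α_i > 1, else 0.
α_i > 1 for i ∈ {3}; NE contributions (0, 0, 16, 0), G = 16.
u_2 = (9 − 0) + 0.4·16 = 15.4.

15.4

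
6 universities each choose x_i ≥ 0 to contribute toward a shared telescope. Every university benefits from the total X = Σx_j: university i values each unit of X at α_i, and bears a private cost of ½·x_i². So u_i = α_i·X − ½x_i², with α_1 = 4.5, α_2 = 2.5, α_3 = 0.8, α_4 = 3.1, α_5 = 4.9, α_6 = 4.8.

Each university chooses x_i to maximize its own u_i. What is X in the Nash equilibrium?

University i's FOC: ∂u_i/∂x_i = α_i − x_i = 0, so x_i* = α_i.
NE contributions = (4.5, 2.5, 0.8, 3.1, 4.9, 4.8); X = 20.6.

20.6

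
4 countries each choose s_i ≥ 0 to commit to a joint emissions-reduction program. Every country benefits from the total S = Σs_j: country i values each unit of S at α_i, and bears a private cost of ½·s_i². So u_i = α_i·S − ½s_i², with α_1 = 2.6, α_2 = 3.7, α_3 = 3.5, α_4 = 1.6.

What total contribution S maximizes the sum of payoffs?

45.6

Planner FOC: ∂(Σu_j)/∂s_i = (Σα_j) − s_i = 0, so s_i^SO = Σα_j = 11.4 for every i; S^SO = 45.6.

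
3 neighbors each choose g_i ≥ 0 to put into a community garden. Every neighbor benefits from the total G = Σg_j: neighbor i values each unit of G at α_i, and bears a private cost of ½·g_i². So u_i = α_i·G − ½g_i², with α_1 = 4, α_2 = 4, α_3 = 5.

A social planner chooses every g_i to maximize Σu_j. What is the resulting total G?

39

Planner FOC: ∂(Σu_j)/∂g_i = (Σα_j) − g_i = 0, so g_i^SO = Σα_j = 13 for every i; G^SO = 39.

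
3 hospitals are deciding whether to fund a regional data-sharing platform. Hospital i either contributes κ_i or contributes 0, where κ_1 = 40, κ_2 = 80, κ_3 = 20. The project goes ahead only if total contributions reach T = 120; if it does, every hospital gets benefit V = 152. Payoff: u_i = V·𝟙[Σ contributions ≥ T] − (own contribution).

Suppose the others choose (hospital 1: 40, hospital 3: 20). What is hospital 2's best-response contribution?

Others' total = 60. Contributing 80 brings total to 140 ≥ 120: gain V − κ_2 = 72.
Best response: 80.

80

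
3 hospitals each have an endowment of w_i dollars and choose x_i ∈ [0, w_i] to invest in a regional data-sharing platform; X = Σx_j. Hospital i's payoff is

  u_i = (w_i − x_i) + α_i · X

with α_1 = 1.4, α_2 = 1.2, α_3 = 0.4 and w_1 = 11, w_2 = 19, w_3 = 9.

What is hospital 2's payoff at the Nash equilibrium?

∂u_i/∂x_i = α_i − 1, so hospital i contributes w_i if α_i > 1, else 0.
α_i > 1 for i ∈ {1, 2}; NE contributions (11, 19, 0), X = 30.
u_2 = (19 − 19) + 1.2·30 = 36.

36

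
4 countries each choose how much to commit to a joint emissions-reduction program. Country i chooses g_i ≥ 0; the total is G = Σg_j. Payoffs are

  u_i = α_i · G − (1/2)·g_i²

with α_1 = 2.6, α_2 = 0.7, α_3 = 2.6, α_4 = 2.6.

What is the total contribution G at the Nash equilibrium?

8.5

Country i's FOC: ∂u_i/∂g_i = α_i − g_i = 0, so g_i* = α_i.
NE contributions = (2.6, 0.7, 2.6, 2.6); G = 8.5.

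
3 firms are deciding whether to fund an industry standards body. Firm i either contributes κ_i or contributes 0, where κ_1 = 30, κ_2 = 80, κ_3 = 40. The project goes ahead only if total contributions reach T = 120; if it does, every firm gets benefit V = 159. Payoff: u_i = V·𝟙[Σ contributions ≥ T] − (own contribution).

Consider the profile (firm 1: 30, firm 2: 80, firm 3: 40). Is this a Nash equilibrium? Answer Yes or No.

Total = 150 ≥ 120: provided.
Firm 1 (pledges 30, payoff 129): dropping to 0 → total 120, payoff 159. Profitable deviation.

No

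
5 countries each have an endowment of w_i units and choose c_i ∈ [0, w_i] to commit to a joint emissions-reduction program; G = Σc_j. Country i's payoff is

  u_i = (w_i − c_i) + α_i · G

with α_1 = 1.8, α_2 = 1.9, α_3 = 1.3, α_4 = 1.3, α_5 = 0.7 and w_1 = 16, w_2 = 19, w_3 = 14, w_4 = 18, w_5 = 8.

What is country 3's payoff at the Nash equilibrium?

87.1

∂u_i/∂c_i = α_i − 1, so country i contributes w_i if α_i > 1, else 0.
α_i > 1 for i ∈ {1, 2, 3, 4}; NE contributions (16, 19, 14, 18, 0), G = 67.
u_3 = (14 − 14) + 1.3·67 = 87.1.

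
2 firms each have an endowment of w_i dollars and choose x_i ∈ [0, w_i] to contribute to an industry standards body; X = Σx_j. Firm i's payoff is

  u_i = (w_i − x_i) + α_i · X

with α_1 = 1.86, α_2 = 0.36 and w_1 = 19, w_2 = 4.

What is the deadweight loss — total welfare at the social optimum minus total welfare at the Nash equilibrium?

4.88

∂u_i/∂x_i = α_i − 1, so firm i contributes w_i if α_i > 1, else 0.
α_i > 1 for i ∈ {1}; NE contributions (19, 0), X = 19.
W^NE = Σw_i − X^NE + (Σα_i)·X^NE = 23 + 1.22·19 = 46.18.
Planner: ∂(Σu_j)/∂x_i = Σα_j − 1 = 1.22 > 0, so everyone contributes w_i; X^SO = 23, W^SO = 23 + 1.22·23 = 51.06.
Deadweight loss = 4.88.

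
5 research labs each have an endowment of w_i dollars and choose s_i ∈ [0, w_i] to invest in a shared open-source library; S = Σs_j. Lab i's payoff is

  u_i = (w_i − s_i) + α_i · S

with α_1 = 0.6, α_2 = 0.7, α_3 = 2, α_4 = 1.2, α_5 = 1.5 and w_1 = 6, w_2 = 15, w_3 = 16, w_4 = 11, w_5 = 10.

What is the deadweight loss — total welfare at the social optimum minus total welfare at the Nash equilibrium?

105

∂u_i/∂s_i = α_i − 1, so lab i contributes w_i if α_i > 1, else 0.
α_i > 1 for i ∈ {3, 4, 5}; NE contributions (0, 0, 16, 11, 10), S = 37.
W^NE = Σw_i − S^NE + (Σα_i)·S^NE = 58 + 5·37 = 243.
Planner: ∂(Σu_j)/∂s_i = Σα_j − 1 = 5 > 0, so everyone contributes w_i; S^SO = 58, W^SO = 58 + 5·58 = 348.
Deadweight loss = 105.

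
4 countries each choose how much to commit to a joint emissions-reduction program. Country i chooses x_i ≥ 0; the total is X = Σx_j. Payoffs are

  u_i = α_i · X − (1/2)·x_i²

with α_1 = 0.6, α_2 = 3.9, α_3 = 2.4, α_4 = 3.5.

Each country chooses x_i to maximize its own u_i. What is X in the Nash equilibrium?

10.4

Country i's FOC: ∂u_i/∂x_i = α_i − x_i = 0, so x_i* = α_i.
NE contributions = (0.6, 3.9, 2.4, 3.5); X = 10.4.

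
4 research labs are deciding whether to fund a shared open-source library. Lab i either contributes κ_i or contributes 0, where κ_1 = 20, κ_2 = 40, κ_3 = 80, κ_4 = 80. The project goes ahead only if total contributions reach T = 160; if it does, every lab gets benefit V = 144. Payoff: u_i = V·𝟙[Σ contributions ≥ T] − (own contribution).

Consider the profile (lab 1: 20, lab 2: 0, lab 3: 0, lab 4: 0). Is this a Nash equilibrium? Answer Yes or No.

No

Total = 20 < 160: not provided.
Lab 1 (pledges 20, payoff -20): dropping to 0 → total 0, payoff 0. Profitable deviation.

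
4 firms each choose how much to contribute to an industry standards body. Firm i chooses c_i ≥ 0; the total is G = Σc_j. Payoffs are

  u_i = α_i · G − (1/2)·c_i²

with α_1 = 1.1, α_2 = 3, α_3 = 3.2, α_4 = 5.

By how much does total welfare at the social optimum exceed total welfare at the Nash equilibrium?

174.015

Firm i's FOC: ∂u_i/∂c_i = α_i − c_i = 0, so c_i* = α_i.
NE contributions = (1.1, 3, 3.2, 5); G = 12.3.
W^NE = (Σα)·G − ½Σα_i² = 12.3² − ½·45.45 = 128.565.
Planner sets c_i = Σα_j = 12.3 for every i, so G^SO = 4·12.3 = 49.2.
W^SO = (Σα)·G^SO − ½·4·(Σα)² = (4/2)·12.3² = 302.58.
Deadweight loss = W^SO − W^NE = 174.015.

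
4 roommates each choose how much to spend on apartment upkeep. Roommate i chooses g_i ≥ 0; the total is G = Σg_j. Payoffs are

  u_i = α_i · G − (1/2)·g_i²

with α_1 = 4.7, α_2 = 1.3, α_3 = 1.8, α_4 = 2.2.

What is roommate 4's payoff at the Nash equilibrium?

19.58

Roommate i's FOC: ∂u_i/∂g_i = α_i − g_i = 0, so g_i* = α_i.
NE contributions = (4.7, 1.3, 1.8, 2.2); G = 10.
u_4 = α_4·G − ½·(g_4)² = 2.2·10 − ½·2.2² = 19.58.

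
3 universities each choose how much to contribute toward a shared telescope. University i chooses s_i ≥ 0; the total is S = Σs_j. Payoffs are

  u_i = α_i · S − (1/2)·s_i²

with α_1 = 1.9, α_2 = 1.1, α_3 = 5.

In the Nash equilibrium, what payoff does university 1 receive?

13.395

University i's FOC: ∂u_i/∂s_i = α_i − s_i = 0, so s_i* = α_i.
NE contributions = (1.9, 1.1, 5); S = 8.
u_1 = α_1·S − ½·(s_1)² = 1.9·8 − ½·1.9² = 13.395.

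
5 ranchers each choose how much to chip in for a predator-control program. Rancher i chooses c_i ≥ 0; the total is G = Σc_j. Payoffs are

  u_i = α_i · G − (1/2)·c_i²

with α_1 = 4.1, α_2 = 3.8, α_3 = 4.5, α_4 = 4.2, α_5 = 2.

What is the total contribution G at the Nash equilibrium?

Rancher i's FOC: ∂u_i/∂c_i = α_i − c_i = 0, so c_i* = α_i.
NE contributions = (4.1, 3.8, 4.5, 4.2, 2); G = 18.6.

18.6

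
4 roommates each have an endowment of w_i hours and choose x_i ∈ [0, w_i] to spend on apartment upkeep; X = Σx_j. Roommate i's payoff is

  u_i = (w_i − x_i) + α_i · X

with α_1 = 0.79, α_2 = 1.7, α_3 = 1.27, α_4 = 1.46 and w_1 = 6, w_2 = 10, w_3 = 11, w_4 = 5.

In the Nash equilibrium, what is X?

26

∂u_i/∂x_i = α_i − 1, so roommate i contributes w_i if α_i > 1, else 0.
α_i > 1 for i ∈ {2, 3, 4}; NE contributions (0, 10, 11, 5), X = 26.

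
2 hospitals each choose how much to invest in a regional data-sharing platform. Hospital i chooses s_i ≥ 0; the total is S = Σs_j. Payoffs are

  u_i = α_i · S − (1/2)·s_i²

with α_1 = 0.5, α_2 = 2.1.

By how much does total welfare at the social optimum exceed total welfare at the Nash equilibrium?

2.33

Hospital i's FOC: ∂u_i/∂s_i = α_i − s_i = 0, so s_i* = α_i.
NE contributions = (0.5, 2.1); S = 2.6.
W^NE = (Σα)·S − ½Σα_i² = 2.6² − ½·4.66 = 4.43.
Planner sets s_i = Σα_j = 2.6 for every i, so S^SO = 2·2.6 = 5.2.
W^SO = (Σα)·S^SO − ½·2·(Σα)² = (2/2)·2.6² = 6.76.
Deadweight loss = W^SO − W^NE = 2.33.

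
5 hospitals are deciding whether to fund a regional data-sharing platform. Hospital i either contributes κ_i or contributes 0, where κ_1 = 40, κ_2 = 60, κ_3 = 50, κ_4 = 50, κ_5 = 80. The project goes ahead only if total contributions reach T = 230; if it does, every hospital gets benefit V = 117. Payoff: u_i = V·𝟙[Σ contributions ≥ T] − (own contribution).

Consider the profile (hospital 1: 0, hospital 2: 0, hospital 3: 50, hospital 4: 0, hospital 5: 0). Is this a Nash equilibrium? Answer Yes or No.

Total = 50 < 230: not provided.
Hospital 1 (pledges 0, payoff 0): pledging 40 → total 90, payoff -40. No gain.
Hospital 2 (pledges 0, payoff 0): pledging 60 → total 110, payoff -60. No gain.
Hospital 3 (pledges 50, payoff -50): dropping to 0 → total 0, payoff 0. Profitable deviation.

No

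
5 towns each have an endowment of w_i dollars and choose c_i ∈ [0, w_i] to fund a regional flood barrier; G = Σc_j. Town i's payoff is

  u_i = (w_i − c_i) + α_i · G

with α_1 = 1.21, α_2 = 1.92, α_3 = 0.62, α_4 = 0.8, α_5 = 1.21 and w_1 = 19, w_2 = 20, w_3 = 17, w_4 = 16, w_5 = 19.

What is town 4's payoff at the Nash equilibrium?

62.4

∂u_i/∂c_i = α_i − 1, so town i contributes w_i if α_i > 1, else 0.
α_i > 1 for i ∈ {1, 2, 5}; NE contributions (19, 20, 0, 0, 19), G = 58.
u_4 = (16 − 0) + 0.8·58 = 62.4.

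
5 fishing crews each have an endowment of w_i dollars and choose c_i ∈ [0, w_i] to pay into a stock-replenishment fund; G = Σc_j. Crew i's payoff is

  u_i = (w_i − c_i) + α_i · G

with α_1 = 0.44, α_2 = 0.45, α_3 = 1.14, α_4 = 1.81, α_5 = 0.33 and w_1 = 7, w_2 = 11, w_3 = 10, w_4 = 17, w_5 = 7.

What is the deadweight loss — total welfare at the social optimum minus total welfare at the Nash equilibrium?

79.25

∂u_i/∂c_i = α_i − 1, so crew i contributes w_i if α_i > 1, else 0.
α_i > 1 for i ∈ {3, 4}; NE contributions (0, 0, 10, 17, 0), G = 27.
W^NE = Σw_i − G^NE + (Σα_i)·G^NE = 52 + 3.17·27 = 137.59.
Planner: ∂(Σu_j)/∂c_i = Σα_j − 1 = 3.17 > 0, so everyone contributes w_i; G^SO = 52, W^SO = 52 + 3.17·52 = 216.84.
Deadweight loss = 79.25.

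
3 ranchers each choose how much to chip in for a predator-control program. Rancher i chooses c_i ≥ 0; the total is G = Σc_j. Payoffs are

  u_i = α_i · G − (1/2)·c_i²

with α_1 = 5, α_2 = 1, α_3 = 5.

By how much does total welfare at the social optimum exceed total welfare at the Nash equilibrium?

Rancher i's FOC: ∂u_i/∂c_i = α_i − c_i = 0, so c_i* = α_i.
NE contributions = (5, 1, 5); G = 11.
W^NE = (Σα)·G − ½Σα_i² = 11² − ½·51 = 95.5.
Planner sets c_i = Σα_j = 11 for every i, so G^SO = 3·11 = 33.
W^SO = (Σα)·G^SO − ½·3·(Σα)² = (3/2)·11² = 181.5.
Deadweight loss = W^SO − W^NE = 86.

86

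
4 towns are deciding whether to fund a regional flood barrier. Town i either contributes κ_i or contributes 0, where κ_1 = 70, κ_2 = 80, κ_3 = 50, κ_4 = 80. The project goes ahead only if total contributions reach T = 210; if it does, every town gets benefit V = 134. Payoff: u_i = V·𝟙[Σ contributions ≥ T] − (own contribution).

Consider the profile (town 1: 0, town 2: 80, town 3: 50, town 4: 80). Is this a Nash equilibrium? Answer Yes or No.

Total = 210 ≥ 210: provided.
Town 1 (pledges 0, payoff 134): pledging 70 → total 280, payoff 64. No gain.
Town 2 (pledges 80, payoff 54): dropping to 0 → total 130, payoff 0. No gain.
Town 3 (pledges 50, payoff 84): dropping to 0 → total 160, payoff 0. No gain.
Town 4 (pledges 80, payoff 54): dropping to 0 → total 130, payoff 0. No gain.

Yes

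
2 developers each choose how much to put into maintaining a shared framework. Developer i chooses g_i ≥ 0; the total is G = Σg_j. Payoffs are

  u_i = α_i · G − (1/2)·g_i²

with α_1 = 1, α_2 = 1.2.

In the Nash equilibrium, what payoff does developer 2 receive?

1.92

Developer i's FOC: ∂u_i/∂g_i = α_i − g_i = 0, so g_i* = α_i.
NE contributions = (1, 1.2); G = 2.2.
u_2 = α_2·G − ½·(g_2)² = 1.2·2.2 − ½·1.2² = 1.92.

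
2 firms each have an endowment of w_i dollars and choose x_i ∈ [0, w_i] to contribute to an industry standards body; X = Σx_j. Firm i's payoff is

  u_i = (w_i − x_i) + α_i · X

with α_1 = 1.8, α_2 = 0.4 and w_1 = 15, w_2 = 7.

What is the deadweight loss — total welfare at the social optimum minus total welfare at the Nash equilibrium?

∂u_i/∂x_i = α_i − 1, so firm i contributes w_i if α_i > 1, else 0.
α_i > 1 for i ∈ {1}; NE contributions (15, 0), X = 15.
W^NE = Σw_i − X^NE + (Σα_i)·X^NE = 22 + 1.2·15 = 40.
Planner: ∂(Σu_j)/∂x_i = Σα_j − 1 = 1.2 > 0, so everyone contributes w_i; X^SO = 22, W^SO = 22 + 1.2·22 = 48.4.
Deadweight loss = 8.4.

8.4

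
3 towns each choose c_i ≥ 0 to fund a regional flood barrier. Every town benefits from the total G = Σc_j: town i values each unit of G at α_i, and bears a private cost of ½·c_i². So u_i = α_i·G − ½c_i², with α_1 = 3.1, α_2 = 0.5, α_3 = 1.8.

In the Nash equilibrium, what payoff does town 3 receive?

Town i's FOC: ∂u_i/∂c_i = α_i − c_i = 0, so c_i* = α_i.
NE contributions = (3.1, 0.5, 1.8); G = 5.4.
u_3 = α_3·G − ½·(c_3)² = 1.8·5.4 − ½·1.8² = 8.1.

8.1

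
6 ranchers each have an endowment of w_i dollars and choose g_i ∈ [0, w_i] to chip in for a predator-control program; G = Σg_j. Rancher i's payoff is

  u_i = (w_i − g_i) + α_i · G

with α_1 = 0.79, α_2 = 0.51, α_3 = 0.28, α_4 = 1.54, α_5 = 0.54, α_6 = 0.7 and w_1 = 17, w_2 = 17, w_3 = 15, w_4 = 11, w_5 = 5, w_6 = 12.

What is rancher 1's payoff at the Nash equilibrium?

25.69

∂u_i/∂g_i = α_i − 1, so rancher i contributes w_i if α_i > 1, else 0.
α_i > 1 for i ∈ {4}; NE contributions (0, 0, 0, 11, 0, 0), G = 11.
u_1 = (17 − 0) + 0.79·11 = 25.69.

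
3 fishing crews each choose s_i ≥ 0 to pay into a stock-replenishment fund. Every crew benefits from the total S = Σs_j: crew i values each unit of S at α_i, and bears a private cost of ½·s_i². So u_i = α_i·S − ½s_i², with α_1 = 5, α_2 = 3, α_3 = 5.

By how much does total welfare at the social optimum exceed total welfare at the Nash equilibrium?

Crew i's FOC: ∂u_i/∂s_i = α_i − s_i = 0, so s_i* = α_i.
NE contributions = (5, 3, 5); S = 13.
W^NE = (Σα)·S − ½Σα_i² = 13² − ½·59 = 139.5.
Planner sets s_i = Σα_j = 13 for every i, so S^SO = 3·13 = 39.
W^SO = (Σα)·S^SO − ½·3·(Σα)² = (3/2)·13² = 253.5.
Deadweight loss = W^SO − W^NE = 114.

114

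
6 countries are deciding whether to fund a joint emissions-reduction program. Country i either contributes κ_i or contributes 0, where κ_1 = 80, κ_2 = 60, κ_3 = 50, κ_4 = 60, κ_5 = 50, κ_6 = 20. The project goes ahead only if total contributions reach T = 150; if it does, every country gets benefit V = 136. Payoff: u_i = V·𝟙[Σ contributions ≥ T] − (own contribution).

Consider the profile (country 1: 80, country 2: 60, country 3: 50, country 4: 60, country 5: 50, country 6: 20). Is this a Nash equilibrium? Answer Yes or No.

Total = 320 ≥ 150: provided.
Country 1 (pledges 80, payoff 56): dropping to 0 → total 240, payoff 136. Profitable deviation.

No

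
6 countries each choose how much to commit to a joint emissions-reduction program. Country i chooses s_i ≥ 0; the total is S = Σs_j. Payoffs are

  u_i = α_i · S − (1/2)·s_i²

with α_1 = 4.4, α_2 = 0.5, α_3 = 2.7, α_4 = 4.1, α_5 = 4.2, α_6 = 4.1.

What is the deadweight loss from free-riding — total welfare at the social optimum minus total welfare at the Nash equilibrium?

839.08

Country i's FOC: ∂u_i/∂s_i = α_i − s_i = 0, so s_i* = α_i.
NE contributions = (4.4, 0.5, 2.7, 4.1, 4.2, 4.1); S = 20.
W^NE = (Σα)·S − ½Σα_i² = 20² − ½·78.16 = 360.92.
Planner sets s_i = Σα_j = 20 for every i, so S^SO = 6·20 = 120.
W^SO = (Σα)·S^SO − ½·6·(Σα)² = (6/2)·20² = 1200.
Deadweight loss = W^SO − W^NE = 839.08.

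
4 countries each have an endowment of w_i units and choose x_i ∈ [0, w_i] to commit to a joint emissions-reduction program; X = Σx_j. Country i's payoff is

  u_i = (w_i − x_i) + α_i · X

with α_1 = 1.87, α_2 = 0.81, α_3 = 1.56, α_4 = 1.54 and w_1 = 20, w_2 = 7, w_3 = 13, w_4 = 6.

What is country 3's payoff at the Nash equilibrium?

∂u_i/∂x_i = α_i − 1, so country i contributes w_i if α_i > 1, else 0.
α_i > 1 for i ∈ {1, 3, 4}; NE contributions (20, 0, 13, 6), X = 39.
u_3 = (13 − 13) + 1.56·39 = 60.84.

60.84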